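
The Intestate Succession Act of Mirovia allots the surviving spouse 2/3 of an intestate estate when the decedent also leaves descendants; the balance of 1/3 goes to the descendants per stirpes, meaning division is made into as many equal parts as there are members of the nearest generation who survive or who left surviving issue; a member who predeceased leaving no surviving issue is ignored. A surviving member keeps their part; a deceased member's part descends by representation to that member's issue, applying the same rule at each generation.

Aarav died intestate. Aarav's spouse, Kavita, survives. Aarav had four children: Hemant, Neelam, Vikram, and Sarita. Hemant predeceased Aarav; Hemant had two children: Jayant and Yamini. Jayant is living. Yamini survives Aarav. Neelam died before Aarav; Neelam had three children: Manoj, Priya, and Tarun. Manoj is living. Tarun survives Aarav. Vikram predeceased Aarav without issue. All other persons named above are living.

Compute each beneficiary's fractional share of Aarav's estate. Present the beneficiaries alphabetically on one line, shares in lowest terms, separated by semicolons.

Jayant 1/18; Kavita 2/3; Manoj 1/27; Priya 1/27; Sarita 1/9; Tarun 1/27; Yamini 1/18

Kavita, as surviving spouse, takes 2/3.
The remaining 1/3 passes to Aarav's descendants per stirpes.
Vikram left no surviving issue, so that branch lapses and is disregarded.
The 1/3 is divided into 3 equal shares of 1/9 among Hemant, Neelam, Sarita.
Hemant predeceased; the 1/9 allotted to Hemant's branch passes to Hemant's issue by representation.
The 1/9 is divided into 2 equal shares of 1/18 among Jayant, Yamini.
Jayant is living and takes 1/18.
Yamini is living and takes 1/18.
Neelam predeceased; the 1/9 allotted to Neelam's branch passes to Neelam's issue by representation.
The 1/9 is divided into 3 equal shares of 1/27 among Manoj, Priya, Tarun.
Manoj is living and takes 1/27.
Priya is living and takes 1/27.
Tarun is living and takes 1/27.
Sarita is living and takes 1/9.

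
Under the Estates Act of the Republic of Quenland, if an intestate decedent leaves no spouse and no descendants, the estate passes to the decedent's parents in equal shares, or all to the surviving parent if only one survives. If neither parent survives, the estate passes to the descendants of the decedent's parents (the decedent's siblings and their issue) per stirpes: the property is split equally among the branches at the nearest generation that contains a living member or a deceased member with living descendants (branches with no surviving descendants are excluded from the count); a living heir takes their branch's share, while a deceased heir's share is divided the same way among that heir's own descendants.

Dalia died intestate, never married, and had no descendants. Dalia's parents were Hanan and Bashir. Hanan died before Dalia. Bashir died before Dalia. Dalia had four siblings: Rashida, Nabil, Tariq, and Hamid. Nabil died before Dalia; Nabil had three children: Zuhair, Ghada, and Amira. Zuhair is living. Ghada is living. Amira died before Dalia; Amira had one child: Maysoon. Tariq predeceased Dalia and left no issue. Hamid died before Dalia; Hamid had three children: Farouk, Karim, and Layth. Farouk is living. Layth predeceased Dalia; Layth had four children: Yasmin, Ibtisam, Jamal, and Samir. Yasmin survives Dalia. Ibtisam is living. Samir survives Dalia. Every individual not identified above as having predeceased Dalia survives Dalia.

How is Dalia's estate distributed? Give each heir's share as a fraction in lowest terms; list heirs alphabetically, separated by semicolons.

Farouk 1/9; Ghada 1/9; Ibtisam 1/36; Jamal 1/36; Karim 1/9; Maysoon 1/9; Rashida 1/3; Samir 1/36; Yasmin 1/36; Zuhair 1/9

Neither parent survives and there are no descendants, so the estate passes to Dalia's siblings and their issue per stirpes.
Tariq left no surviving issue, so that branch lapses and is disregarded.
The estate is divided into 3 equal shares of 1/3 among Rashida, Nabil, Hamid.
Rashida is living and takes 1/3.
Nabil predeceased; the 1/3 allotted to Nabil's branch passes to Nabil's issue by representation.
The 1/3 is divided into 3 equal shares of 1/9 among Zuhair, Ghada, Amira.
Zuhair is living and takes 1/9.
Ghada is living and takes 1/9.
Amira predeceased; the 1/9 allotted to Amira's branch passes to Amira's issue by representation.
Maysoon is the sole taker at this level and receives the full 1/9.
Hamid predeceased; the 1/3 allotted to Hamid's branch passes to Hamid's issue by representation.
The 1/3 is divided into 3 equal shares of 1/9 among Farouk, Karim, Layth.
Farouk is living and takes 1/9.
Karim is living and takes 1/9.
Layth predeceased; the 1/9 allotted to Layth's branch passes to Layth's issue by representation.
The 1/9 is divided into 4 equal shares of 1/36 among Yasmin, Ibtisam, Jamal, Samir.
Yasmin is living and takes 1/36.
Ibtisam is living and takes 1/36.
Jamal is living and takes 1/36.
Samir is living and takes 1/36.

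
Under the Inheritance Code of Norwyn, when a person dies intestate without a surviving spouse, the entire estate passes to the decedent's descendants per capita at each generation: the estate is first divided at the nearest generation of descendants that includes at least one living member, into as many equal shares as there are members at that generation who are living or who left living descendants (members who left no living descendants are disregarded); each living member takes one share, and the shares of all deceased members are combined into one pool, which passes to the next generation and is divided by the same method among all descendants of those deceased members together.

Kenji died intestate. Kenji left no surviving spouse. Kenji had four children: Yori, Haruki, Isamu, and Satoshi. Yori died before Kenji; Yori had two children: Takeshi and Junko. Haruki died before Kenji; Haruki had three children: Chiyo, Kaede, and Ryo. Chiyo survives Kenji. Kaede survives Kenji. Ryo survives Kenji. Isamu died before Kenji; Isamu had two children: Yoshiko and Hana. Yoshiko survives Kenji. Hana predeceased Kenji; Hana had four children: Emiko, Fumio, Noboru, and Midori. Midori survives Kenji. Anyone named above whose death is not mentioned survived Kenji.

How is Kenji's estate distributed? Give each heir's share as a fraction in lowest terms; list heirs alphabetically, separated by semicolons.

Chiyo 3/28; Emiko 3/112; Fumio 3/112; Junko 3/28; Kaede 3/28; Midori 3/112; Noboru 3/112; Ryo 3/28; Satoshi 1/4; Takeshi 3/28; Yoshiko 3/28

There is no surviving spouse, so the entire estate passes to Kenji's descendants per capita at each generation.
At generation 1 (Yori, Haruki, Isamu, Satoshi) there are 4 shares of (1)/4 = 1/4 each.
Living: Satoshi — each takes 1/4.
Deceased: Yori, Haruki, and Isamu. Their combined 3/4 is pooled and carried to generation 2.
At generation 2 (Takeshi, Junko, Chiyo, Kaede, Ryo, Yoshiko, Hana) there are 7 shares of (3/4)/7 = 3/28 each.
Living: Takeshi, Junko, Chiyo, Kaede, Ryo, and Yoshiko — each takes 3/28.
Deceased: Hana. That 3/28 share is carried to generation 3.
At generation 3 (Emiko, Fumio, Noboru, Midori) there are 4 shares of (3/28)/4 = 3/112 each.
Living: Emiko, Fumio, Noboru, and Midori — each takes 3/112.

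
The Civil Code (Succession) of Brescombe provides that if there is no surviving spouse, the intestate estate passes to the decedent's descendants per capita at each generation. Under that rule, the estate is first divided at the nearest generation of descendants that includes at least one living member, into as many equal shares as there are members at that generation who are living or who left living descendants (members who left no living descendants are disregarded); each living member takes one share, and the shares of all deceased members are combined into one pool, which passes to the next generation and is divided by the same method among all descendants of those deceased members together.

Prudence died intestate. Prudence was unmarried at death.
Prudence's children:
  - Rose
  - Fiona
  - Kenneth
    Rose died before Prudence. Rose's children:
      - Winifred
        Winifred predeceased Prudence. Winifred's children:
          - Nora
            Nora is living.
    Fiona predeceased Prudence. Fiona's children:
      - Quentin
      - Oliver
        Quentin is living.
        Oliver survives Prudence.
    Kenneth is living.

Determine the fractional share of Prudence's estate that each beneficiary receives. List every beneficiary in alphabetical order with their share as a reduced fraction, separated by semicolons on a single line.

There is no surviving spouse, so the entire estate passes to Prudence's descendants per capita at each generation.
At generation 1 (Rose, Fiona, Kenneth) there are 3 shares of (1)/3 = 1/3 each.
Living: Kenneth — each takes 1/3.
Deceased: Rose and Fiona. Their combined 2/3 is pooled and carried to generation 2.
At generation 2 (Winifred, Quentin, Oliver) there are 3 shares of (2/3)/3 = 2/9 each.
Living: Quentin and Oliver — each takes 2/9.
Deceased: Winifred. That 2/9 share is carried to generation 3.
At generation 3 (Nora) there are 1 shares of (2/9)/1 = 2/9 each.
Living: Nora — each takes 2/9.

Kenneth 1/3; Nora 2/9; Oliver 2/9; Quentin 2/9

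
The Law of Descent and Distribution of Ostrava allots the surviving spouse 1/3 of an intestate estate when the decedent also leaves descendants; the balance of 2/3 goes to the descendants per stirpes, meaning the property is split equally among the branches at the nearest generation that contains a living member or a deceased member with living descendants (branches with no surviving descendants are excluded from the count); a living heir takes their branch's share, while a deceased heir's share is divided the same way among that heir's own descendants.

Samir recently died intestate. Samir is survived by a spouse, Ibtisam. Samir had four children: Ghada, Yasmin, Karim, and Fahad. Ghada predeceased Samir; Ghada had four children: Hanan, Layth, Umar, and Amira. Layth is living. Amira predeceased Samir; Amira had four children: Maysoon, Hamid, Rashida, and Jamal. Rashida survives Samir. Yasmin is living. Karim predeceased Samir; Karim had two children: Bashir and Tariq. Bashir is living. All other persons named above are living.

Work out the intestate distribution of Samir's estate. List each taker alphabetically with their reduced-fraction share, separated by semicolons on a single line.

Ibtisam, as surviving spouse, takes 1/3.
The remaining 2/3 passes to Samir's descendants per stirpes.
The 2/3 is divided into 4 equal shares of 1/6 among Ghada, Yasmin, Karim, Fahad.
Ghada predeceased; the 1/6 allotted to Ghada's branch passes to Ghada's issue by representation.
The 1/6 is divided into 4 equal shares of 1/24 among Hanan, Layth, Umar, Amira.
Hanan is living and takes 1/24.
Layth is living and takes 1/24.
Umar is living and takes 1/24.
Amira predeceased; the 1/24 allotted to Amira's branch passes to Amira's issue by representation.
The 1/24 is divided into 4 equal shares of 1/96 among Maysoon, Hamid, Rashida, Jamal.
Maysoon is living and takes 1/96.
Hamid is living and takes 1/96.
Rashida is living and takes 1/96.
Jamal is living and takes 1/96.
Yasmin is living and takes 1/6.
Karim predeceased; the 1/6 allotted to Karim's branch passes to Karim's issue by representation.
The 1/6 is divided into 2 equal shares of 1/12 among Bashir, Tariq.
Bashir is living and takes 1/12.
Tariq is living and takes 1/12.
Fahad is living and takes 1/6.

Bashir 1/12; Fahad 1/6; Hamid 1/96; Hanan 1/24; Ibtisam 1/3; Jamal 1/96; Layth 1/24; Maysoon 1/96; Rashida 1/96; Tariq 1/12; Umar 1/24; Yasmin 1/6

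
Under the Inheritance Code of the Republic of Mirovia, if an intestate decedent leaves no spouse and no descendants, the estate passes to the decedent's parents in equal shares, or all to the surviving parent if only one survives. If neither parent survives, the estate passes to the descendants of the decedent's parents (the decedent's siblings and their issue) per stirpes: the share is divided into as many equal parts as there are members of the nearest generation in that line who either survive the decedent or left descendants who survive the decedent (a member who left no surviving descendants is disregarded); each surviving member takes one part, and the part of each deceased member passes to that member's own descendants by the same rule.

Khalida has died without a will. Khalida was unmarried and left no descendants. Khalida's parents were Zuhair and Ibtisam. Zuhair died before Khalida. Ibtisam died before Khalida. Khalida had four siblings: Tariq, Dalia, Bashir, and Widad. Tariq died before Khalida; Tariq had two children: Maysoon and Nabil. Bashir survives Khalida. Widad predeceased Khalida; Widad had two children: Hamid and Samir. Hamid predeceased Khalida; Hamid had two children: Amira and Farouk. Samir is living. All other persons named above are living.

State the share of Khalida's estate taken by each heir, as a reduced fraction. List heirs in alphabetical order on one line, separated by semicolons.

Neither parent survives and there are no descendants, so the estate passes to Khalida's siblings and their issue per stirpes.
The estate is divided into 4 equal shares of 1/4 among Tariq, Dalia, Bashir, Widad.
Tariq predeceased; the 1/4 allotted to Tariq's branch passes to Tariq's issue by representation.
The 1/4 is divided into 2 equal shares of 1/8 among Maysoon, Nabil.
Maysoon is living and takes 1/8.
Nabil is living and takes 1/8.
Dalia is living and takes 1/4.
Bashir is living and takes 1/4.
Widad predeceased; the 1/4 allotted to Widad's branch passes to Widad's issue by representation.
The 1/4 is divided into 2 equal shares of 1/8 among Hamid, Samir.
Hamid predeceased; the 1/8 allotted to Hamid's branch passes to Hamid's issue by representation.
The 1/8 is divided into 2 equal shares of 1/16 among Amira, Farouk.
Amira is living and takes 1/16.
Farouk is living and takes 1/16.
Samir is living and takes 1/8.

Amira 1/16; Bashir 1/4; Dalia 1/4; Farouk 1/16; Maysoon 1/8; Nabil 1/8; Samir 1/8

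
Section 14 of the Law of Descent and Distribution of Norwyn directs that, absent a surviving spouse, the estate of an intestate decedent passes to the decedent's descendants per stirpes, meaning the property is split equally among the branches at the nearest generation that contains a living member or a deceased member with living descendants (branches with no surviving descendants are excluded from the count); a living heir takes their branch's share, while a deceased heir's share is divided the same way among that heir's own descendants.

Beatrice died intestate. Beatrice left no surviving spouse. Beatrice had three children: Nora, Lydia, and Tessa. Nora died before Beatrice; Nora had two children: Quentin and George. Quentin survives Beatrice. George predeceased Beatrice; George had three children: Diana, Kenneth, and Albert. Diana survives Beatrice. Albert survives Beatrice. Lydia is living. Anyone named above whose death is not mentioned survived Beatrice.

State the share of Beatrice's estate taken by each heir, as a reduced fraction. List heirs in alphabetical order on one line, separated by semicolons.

There is no surviving spouse, so the entire estate passes to Beatrice's descendants per stirpes.
The estate is divided into 3 equal shares of 1/3 among Nora, Lydia, Tessa.
Nora predeceased; the 1/3 allotted to Nora's branch passes to Nora's issue by representation.
The 1/3 is divided into 2 equal shares of 1/6 among Quentin, George.
Quentin is living and takes 1/6.
George predeceased; the 1/6 allotted to George's branch passes to George's issue by representation.
The 1/6 is divided into 3 equal shares of 1/18 among Diana, Kenneth, Albert.
Diana is living and takes 1/18.
Kenneth is living and takes 1/18.
Albert is living and takes 1/18.
Lydia is living and takes 1/3.
Tessa is living and takes 1/3.

Albert 1/18; Diana 1/18; Kenneth 1/18; Lydia 1/3; Quentin 1/6; Tessa 1/3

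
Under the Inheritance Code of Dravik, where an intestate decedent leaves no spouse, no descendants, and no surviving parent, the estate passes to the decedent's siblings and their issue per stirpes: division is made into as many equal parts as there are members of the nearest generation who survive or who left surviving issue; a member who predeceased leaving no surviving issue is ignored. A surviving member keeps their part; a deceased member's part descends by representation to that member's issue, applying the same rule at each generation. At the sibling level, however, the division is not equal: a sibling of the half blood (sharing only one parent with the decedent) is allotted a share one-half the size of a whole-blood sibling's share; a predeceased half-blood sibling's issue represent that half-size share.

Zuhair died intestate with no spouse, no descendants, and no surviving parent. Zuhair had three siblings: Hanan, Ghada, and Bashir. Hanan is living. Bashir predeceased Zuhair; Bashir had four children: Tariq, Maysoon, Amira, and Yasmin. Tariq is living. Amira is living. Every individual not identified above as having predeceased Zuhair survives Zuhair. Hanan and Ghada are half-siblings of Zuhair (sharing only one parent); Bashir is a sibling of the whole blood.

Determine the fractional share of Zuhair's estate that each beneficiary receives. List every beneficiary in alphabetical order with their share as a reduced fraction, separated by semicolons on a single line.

No spouse, descendants, or parent survives, so the estate passes to Zuhair's siblings per stirpes.
Half-blood siblings count for one-half the weight of whole-blood siblings at the initial division.
Dividing 1 in proportion to weights (total weight 2): Hanan (weight 1/2) → 1/4; Ghada (weight 1/2) → 1/4; Bashir (weight 1) → 1/2.
Hanan is living and takes 1/4.
Ghada is living and takes 1/4.
Bashir predeceased; the 1/2 allotted to Bashir's branch passes to Bashir's issue by representation.
The 1/2 is divided into 4 equal shares of 1/8 among Tariq, Maysoon, Amira, Yasmin.
Tariq is living and takes 1/8.
Maysoon is living and takes 1/8.
Amira is living and takes 1/8.
Yasmin is living and takes 1/8.

Amira 1/8; Ghada 1/4; Hanan 1/4; Maysoon 1/8; Tariq 1/8; Yasmin 1/8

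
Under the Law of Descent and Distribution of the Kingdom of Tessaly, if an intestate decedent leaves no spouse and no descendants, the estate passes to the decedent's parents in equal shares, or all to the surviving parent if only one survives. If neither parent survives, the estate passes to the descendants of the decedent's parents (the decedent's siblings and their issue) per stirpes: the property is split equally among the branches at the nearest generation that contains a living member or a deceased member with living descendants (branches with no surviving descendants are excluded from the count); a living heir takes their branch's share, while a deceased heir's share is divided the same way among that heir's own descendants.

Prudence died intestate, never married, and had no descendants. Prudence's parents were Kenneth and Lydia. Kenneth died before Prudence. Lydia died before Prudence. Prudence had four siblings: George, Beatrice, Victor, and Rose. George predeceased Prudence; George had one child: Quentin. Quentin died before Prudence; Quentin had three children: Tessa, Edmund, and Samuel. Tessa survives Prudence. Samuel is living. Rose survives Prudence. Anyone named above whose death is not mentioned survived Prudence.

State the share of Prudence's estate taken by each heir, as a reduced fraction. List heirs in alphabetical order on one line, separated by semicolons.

Neither parent survives and there are no descendants, so the estate passes to Prudence's siblings and their issue per stirpes.
The estate is divided into 4 equal shares of 1/4 among George, Beatrice, Victor, Rose.
George predeceased; the 1/4 allotted to George's branch passes to George's issue by representation.
Quentin's line is the sole branch at this level, so the full 1/4 passes to Quentin's issue by representation.
The 1/4 is divided into 3 equal shares of 1/12 among Tessa, Edmund, Samuel.
Tessa is living and takes 1/12.
Edmund is living and takes 1/12.
Samuel is living and takes 1/12.
Beatrice is living and takes 1/4.
Victor is living and takes 1/4.
Rose is living and takes 1/4.

Beatrice 1/4; Edmund 1/12; Rose 1/4; Samuel 1/12; Tessa 1/12; Victor 1/4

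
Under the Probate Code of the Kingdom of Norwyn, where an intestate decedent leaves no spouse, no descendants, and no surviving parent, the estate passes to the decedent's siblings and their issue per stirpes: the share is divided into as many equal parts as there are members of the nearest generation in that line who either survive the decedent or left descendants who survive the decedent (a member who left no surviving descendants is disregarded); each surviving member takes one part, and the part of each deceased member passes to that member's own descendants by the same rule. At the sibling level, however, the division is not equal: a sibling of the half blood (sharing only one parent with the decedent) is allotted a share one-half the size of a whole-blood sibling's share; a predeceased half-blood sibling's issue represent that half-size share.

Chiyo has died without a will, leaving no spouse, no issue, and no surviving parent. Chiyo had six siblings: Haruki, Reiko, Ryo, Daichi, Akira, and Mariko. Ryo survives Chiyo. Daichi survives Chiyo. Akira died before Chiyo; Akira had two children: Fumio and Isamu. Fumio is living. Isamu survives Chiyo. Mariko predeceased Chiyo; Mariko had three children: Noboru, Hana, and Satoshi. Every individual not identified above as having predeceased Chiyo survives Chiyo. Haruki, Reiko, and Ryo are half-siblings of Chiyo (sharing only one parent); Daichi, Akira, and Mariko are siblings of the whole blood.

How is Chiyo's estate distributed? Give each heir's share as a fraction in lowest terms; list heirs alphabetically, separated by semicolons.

Daichi 2/9; Fumio 1/9; Hana 2/27; Haruki 1/9; Isamu 1/9; Noboru 2/27; Reiko 1/9; Ryo 1/9; Satoshi 2/27

No spouse, descendants, or parent survives, so the estate passes to Chiyo's siblings per stirpes.
Half-blood siblings count for one-half the weight of whole-blood siblings at the initial division.
Dividing 1 in proportion to weights (total weight 9/2): Haruki (weight 1/2) → 1/9; Reiko (weight 1/2) → 1/9; Ryo (weight 1/2) → 1/9; Daichi (weight 1) → 2/9; Akira (weight 1) → 2/9; Mariko (weight 1) → 2/9.
Haruki is living and takes 1/9.
Reiko is living and takes 1/9.
Ryo is living and takes 1/9.
Daichi is living and takes 2/9.
Akira predeceased; the 2/9 allotted to Akira's branch passes to Akira's issue by representation.
The 2/9 is divided into 2 equal shares of 1/9 among Fumio, Isamu.
Fumio is living and takes 1/9.
Isamu is living and takes 1/9.
Mariko predeceased; the 2/9 allotted to Mariko's branch passes to Mariko's issue by representation.
The 2/9 is divided into 3 equal shares of 2/27 among Noboru, Hana, Satoshi.
Noboru is living and takes 2/27.
Hana is living and takes 2/27.
Satoshi is living and takes 2/27.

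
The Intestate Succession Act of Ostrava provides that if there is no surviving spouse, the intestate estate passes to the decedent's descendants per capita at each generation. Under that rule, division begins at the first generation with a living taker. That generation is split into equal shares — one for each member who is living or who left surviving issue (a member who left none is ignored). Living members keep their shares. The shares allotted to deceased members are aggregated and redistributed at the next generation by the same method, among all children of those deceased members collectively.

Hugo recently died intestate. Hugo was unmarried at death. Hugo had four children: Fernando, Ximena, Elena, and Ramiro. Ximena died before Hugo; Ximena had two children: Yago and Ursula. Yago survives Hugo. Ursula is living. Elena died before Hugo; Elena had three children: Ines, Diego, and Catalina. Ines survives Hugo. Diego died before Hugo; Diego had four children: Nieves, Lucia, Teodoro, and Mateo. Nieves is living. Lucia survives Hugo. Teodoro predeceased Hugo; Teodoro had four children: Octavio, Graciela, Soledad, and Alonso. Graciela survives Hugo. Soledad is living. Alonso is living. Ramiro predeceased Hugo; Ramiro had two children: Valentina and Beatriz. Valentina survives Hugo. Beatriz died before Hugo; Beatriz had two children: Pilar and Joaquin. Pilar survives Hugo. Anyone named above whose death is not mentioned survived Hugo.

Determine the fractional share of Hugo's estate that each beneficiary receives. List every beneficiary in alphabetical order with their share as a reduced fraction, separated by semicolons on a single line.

There is no surviving spouse, so the entire estate passes to Hugo's descendants per capita at each generation.
At generation 1 (Fernando, Ximena, Elena, Ramiro) there are 4 shares of (1)/4 = 1/4 each.
Living: Fernando — each takes 1/4.
Deceased: Ximena, Elena, and Ramiro. Their combined 3/4 is pooled and carried to generation 2.
At generation 2 (Yago, Ursula, Ines, Diego, Catalina, Valentina, Beatriz) there are 7 shares of (3/4)/7 = 3/28 each.
Living: Yago, Ursula, Ines, Catalina, and Valentina — each takes 3/28.
Deceased: Diego and Beatriz. Their combined 3/14 is pooled and carried to generation 3.
At generation 3 (Nieves, Lucia, Teodoro, Mateo, Pilar, Joaquin) there are 6 shares of (3/14)/6 = 1/28 each.
Living: Nieves, Lucia, Mateo, Pilar, and Joaquin — each takes 1/28.
Deceased: Teodoro. That 1/28 share is carried to generation 4.
At generation 4 (Octavio, Graciela, Soledad, Alonso) there are 4 shares of (1/28)/4 = 1/112 each.
Living: Octavio, Graciela, Soledad, and Alonso — each takes 1/112.

Alonso 1/112; Catalina 3/28; Fernando 1/4; Graciela 1/112; Ines 3/28; Joaquin 1/28; Lucia 1/28; Mateo 1/28; Nieves 1/28; Octavio 1/112; Pilar 1/28; Soledad 1/112; Ursula 3/28; Valentina 3/28; Yago 3/28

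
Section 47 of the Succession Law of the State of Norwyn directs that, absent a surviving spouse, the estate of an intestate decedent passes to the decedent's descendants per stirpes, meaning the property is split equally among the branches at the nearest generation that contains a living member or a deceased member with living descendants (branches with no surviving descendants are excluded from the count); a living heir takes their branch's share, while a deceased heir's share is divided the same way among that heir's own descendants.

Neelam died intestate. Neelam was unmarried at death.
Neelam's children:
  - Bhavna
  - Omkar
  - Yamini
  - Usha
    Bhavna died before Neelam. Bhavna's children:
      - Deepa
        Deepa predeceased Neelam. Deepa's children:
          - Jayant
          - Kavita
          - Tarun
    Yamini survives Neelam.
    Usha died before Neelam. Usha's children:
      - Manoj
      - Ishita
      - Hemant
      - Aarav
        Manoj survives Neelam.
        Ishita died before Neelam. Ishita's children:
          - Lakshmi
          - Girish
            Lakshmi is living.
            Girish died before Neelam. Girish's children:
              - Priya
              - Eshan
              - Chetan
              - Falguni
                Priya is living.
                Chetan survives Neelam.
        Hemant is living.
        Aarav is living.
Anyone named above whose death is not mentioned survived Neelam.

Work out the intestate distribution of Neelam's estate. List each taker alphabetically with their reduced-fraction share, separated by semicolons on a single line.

There is no surviving spouse, so the entire estate passes to Neelam's descendants per stirpes.
The estate is divided into 4 equal shares of 1/4 among Bhavna, Omkar, Yamini, Usha.
Bhavna predeceased; the 1/4 allotted to Bhavna's branch passes to Bhavna's issue by representation.
Deepa's line is the sole branch at this level, so the full 1/4 passes to Deepa's issue by representation.
The 1/4 is divided into 3 equal shares of 1/12 among Jayant, Kavita, Tarun.
Jayant is living and takes 1/12.
Kavita is living and takes 1/12.
Tarun is living and takes 1/12.
Omkar is living and takes 1/4.
Yamini is living and takes 1/4.
Usha predeceased; the 1/4 allotted to Usha's branch passes to Usha's issue by representation.
The 1/4 is divided into 4 equal shares of 1/16 among Manoj, Ishita, Hemant, Aarav.
Manoj is living and takes 1/16.
Ishita predeceased; the 1/16 allotted to Ishita's branch passes to Ishita's issue by representation.
The 1/16 is divided into 2 equal shares of 1/32 among Lakshmi, Girish.
Lakshmi is living and takes 1/32.
Girish predeceased; the 1/32 allotted to Girish's branch passes to Girish's issue by representation.
The 1/32 is divided into 4 equal shares of 1/128 among Priya, Eshan, Chetan, Falguni.
Priya is living and takes 1/128.
Eshan is living and takes 1/128.
Chetan is living and takes 1/128.
Falguni is living and takes 1/128.
Hemant is living and takes 1/16.
Aarav is living and takes 1/16.

Aarav 1/16; Chetan 1/128; Eshan 1/128; Falguni 1/128; Hemant 1/16; Jayant 1/12; Kavita 1/12; Lakshmi 1/32; Manoj 1/16; Omkar 1/4; Priya 1/128; Tarun 1/12; Yamini 1/4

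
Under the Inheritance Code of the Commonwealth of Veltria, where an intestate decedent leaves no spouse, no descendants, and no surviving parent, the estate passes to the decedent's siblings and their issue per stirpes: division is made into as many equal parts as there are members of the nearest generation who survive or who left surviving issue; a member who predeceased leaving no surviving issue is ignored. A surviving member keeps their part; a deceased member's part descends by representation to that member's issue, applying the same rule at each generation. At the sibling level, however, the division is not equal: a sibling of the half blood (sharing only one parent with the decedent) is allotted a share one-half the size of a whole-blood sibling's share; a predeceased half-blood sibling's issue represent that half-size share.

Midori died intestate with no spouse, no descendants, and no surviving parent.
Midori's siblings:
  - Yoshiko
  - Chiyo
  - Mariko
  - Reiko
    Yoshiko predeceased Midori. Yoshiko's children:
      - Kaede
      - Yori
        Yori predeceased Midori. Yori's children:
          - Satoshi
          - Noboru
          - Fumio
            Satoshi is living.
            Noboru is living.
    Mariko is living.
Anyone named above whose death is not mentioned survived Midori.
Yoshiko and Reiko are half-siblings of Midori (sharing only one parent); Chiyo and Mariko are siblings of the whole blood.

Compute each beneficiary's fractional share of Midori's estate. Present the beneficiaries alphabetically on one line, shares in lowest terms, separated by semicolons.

Chiyo 1/3; Fumio 1/36; Kaede 1/12; Mariko 1/3; Noboru 1/36; Reiko 1/6; Satoshi 1/36

No spouse, descendants, or parent survives, so the estate passes to Midori's siblings per stirpes.
Half-blood siblings count for one-half the weight of whole-blood siblings at the initial division.
Dividing 1 in proportion to weights (total weight 3): Yoshiko (weight 1/2) → 1/6; Chiyo (weight 1) → 1/3; Mariko (weight 1) → 1/3; Reiko (weight 1/2) → 1/6.
Yoshiko predeceased; the 1/6 allotted to Yoshiko's branch passes to Yoshiko's issue by representation.
The 1/6 is divided into 2 equal shares of 1/12 among Kaede, Yori.
Kaede is living and takes 1/12.
Yori predeceased; the 1/12 allotted to Yori's branch passes to Yori's issue by representation.
The 1/12 is divided into 3 equal shares of 1/36 among Satoshi, Noboru, Fumio.
Satoshi is living and takes 1/36.
Noboru is living and takes 1/36.
Fumio is living and takes 1/36.
Chiyo is living and takes 1/3.
Mariko is living and takes 1/3.
Reiko is living and takes 1/6.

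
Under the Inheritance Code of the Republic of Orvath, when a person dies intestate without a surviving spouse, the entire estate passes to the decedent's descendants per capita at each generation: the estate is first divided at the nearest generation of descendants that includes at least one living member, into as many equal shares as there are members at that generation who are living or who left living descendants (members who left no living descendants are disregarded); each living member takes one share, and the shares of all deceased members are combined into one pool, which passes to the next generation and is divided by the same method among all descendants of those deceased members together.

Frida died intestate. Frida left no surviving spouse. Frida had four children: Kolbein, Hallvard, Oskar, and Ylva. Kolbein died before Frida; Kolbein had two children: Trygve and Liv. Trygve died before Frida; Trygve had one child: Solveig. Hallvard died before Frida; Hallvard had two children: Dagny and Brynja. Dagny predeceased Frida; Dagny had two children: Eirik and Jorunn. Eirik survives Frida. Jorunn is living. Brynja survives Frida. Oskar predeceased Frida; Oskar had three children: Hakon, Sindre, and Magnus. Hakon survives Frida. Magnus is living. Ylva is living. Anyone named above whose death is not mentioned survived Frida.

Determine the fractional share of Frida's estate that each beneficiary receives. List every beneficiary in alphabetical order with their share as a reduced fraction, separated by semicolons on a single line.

There is no surviving spouse, so the entire estate passes to Frida's descendants per capita at each generation.
At generation 1 (Kolbein, Hallvard, Oskar, Ylva) there are 4 shares of (1)/4 = 1/4 each.
Living: Ylva — each takes 1/4.
Deceased: Kolbein, Hallvard, and Oskar. Their combined 3/4 is pooled and carried to generation 2.
At generation 2 (Trygve, Liv, Dagny, Brynja, Hakon, Sindre, Magnus) there are 7 shares of (3/4)/7 = 3/28 each.
Living: Liv, Brynja, Hakon, Sindre, and Magnus — each takes 3/28.
Deceased: Trygve and Dagny. Their combined 3/14 is pooled and carried to generation 3.
At generation 3 (Solveig, Eirik, Jorunn) there are 3 shares of (3/14)/3 = 1/14 each.
Living: Solveig, Eirik, and Jorunn — each takes 1/14.

Brynja 3/28; Eirik 1/14; Hakon 3/28; Jorunn 1/14; Liv 3/28; Magnus 3/28; Sindre 3/28; Solveig 1/14; Ylva 1/4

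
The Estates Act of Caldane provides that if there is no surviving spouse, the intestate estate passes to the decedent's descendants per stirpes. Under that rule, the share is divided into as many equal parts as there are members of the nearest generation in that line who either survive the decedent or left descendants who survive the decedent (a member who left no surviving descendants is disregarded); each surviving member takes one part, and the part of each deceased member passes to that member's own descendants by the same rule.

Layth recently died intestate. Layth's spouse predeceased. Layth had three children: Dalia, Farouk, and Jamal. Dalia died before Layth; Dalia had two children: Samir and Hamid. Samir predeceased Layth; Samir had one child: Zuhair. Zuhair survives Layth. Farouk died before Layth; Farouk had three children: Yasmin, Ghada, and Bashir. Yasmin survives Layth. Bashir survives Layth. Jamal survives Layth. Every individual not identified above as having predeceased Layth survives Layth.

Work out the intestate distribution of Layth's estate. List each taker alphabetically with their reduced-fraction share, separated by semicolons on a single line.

There is no surviving spouse, so the entire estate passes to Layth's descendants per stirpes.
The estate is divided into 3 equal shares of 1/3 among Dalia, Farouk, Jamal.
Dalia predeceased; the 1/3 allotted to Dalia's branch passes to Dalia's issue by representation.
The 1/3 is divided into 2 equal shares of 1/6 among Samir, Hamid.
Samir predeceased; the 1/6 allotted to Samir's branch passes to Samir's issue by representation.
Zuhair is the sole taker at this level and receives the full 1/6.
Hamid is living and takes 1/6.
Farouk predeceased; the 1/3 allotted to Farouk's branch passes to Farouk's issue by representation.
The 1/3 is divided into 3 equal shares of 1/9 among Yasmin, Ghada, Bashir.
Yasmin is living and takes 1/9.
Ghada is living and takes 1/9.
Bashir is living and takes 1/9.
Jamal is living and takes 1/3.

Bashir 1/9; Ghada 1/9; Hamid 1/6; Jamal 1/3; Yasmin 1/9; Zuhair 1/6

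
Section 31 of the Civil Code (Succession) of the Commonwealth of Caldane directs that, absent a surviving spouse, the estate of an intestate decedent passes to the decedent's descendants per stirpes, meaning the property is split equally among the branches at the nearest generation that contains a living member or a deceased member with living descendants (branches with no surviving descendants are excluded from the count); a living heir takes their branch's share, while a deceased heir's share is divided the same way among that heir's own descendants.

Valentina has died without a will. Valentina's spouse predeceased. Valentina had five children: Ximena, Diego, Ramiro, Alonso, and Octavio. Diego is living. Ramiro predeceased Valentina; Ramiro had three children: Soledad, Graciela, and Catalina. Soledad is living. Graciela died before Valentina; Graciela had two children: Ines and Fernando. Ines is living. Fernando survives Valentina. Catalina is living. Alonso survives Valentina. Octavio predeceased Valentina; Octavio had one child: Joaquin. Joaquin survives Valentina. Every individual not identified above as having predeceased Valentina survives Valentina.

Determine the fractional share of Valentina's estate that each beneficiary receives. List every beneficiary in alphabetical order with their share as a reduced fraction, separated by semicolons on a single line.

Alonso 1/5; Catalina 1/15; Diego 1/5; Fernando 1/30; Ines 1/30; Joaquin 1/5; Soledad 1/15; Ximena 1/5

There is no surviving spouse, so the entire estate passes to Valentina's descendants per stirpes.
The estate is divided into 5 equal shares of 1/5 among Ximena, Diego, Ramiro, Alonso, Octavio.
Ximena is living and takes 1/5.
Diego is living and takes 1/5.
Ramiro predeceased; the 1/5 allotted to Ramiro's branch passes to Ramiro's issue by representation.
The 1/5 is divided into 3 equal shares of 1/15 among Soledad, Graciela, Catalina.
Soledad is living and takes 1/15.
Graciela predeceased; the 1/15 allotted to Graciela's branch passes to Graciela's issue by representation.
The 1/15 is divided into 2 equal shares of 1/30 among Ines, Fernando.
Ines is living and takes 1/30.
Fernando is living and takes 1/30.
Catalina is living and takes 1/15.
Alonso is living and takes 1/5.
Octavio predeceased; the 1/5 allotted to Octavio's branch passes to Octavio's issue by representation.
Joaquin is the sole taker at this level and receives the full 1/5.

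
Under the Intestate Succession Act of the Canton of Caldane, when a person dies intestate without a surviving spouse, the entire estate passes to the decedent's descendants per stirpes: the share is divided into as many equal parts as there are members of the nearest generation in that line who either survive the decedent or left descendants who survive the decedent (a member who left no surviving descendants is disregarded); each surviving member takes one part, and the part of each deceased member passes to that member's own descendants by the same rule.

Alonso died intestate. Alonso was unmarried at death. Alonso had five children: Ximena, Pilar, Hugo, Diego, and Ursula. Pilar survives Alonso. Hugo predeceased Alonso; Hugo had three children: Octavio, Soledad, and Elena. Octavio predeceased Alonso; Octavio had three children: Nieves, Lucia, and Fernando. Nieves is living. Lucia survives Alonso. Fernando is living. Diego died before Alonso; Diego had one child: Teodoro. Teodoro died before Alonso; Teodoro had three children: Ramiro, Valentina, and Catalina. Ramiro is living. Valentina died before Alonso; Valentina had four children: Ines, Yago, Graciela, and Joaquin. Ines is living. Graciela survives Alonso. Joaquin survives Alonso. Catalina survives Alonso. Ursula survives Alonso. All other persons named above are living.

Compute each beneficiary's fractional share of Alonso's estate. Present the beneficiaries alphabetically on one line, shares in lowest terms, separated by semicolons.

There is no surviving spouse, so the entire estate passes to Alonso's descendants per stirpes.
The estate is divided into 5 equal shares of 1/5 among Ximena, Pilar, Hugo, Diego, Ursula.
Ximena is living and takes 1/5.
Pilar is living and takes 1/5.
Hugo predeceased; the 1/5 allotted to Hugo's branch passes to Hugo's issue by representation.
The 1/5 is divided into 3 equal shares of 1/15 among Octavio, Soledad, Elena.
Octavio predeceased; the 1/15 allotted to Octavio's branch passes to Octavio's issue by representation.
The 1/15 is divided into 3 equal shares of 1/45 among Nieves, Lucia, Fernando.
Nieves is living and takes 1/45.
Lucia is living and takes 1/45.
Fernando is living and takes 1/45.
Soledad is living and takes 1/15.
Elena is living and takes 1/15.
Diego predeceased; the 1/5 allotted to Diego's branch passes to Diego's issue by representation.
Teodoro's line is the sole branch at this level, so the full 1/5 passes to Teodoro's issue by representation.
The 1/5 is divided into 3 equal shares of 1/15 among Ramiro, Valentina, Catalina.
Ramiro is living and takes 1/15.
Valentina predeceased; the 1/15 allotted to Valentina's branch passes to Valentina's issue by representation.
The 1/15 is divided into 4 equal shares of 1/60 among Ines, Yago, Graciela, Joaquin.
Ines is living and takes 1/60.
Yago is living and takes 1/60.
Graciela is living and takes 1/60.
Joaquin is living and takes 1/60.
Catalina is living and takes 1/15.
Ursula is living and takes 1/5.

Catalina 1/15; Elena 1/15; Fernando 1/45; Graciela 1/60; Ines 1/60; Joaquin 1/60; Lucia 1/45; Nieves 1/45; Pilar 1/5; Ramiro 1/15; Soledad 1/15; Ursula 1/5; Ximena 1/5; Yago 1/60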